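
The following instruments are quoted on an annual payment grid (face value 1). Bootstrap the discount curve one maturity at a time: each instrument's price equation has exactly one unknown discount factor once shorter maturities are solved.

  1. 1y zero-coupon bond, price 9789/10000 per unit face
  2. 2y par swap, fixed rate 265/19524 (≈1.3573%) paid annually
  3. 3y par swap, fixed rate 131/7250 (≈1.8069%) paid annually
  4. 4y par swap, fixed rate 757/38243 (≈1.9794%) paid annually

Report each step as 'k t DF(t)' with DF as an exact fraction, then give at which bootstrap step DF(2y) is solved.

step 1 [1y] zero: DF = P = 9789/10000 ≈ 0.978900
step 2 [2y] swap r/1=265/19524: DF=(1 − 265/19524·(0.978900))/(1+265/19524) = 1947/2000 ≈ 0.973500
step 3 [3y] swap r/1=131/7250: DF=(1 − 131/7250·(0.978900+0.973500))/(1+131/7250) = 2369/2500 ≈ 0.947600
step 4 [4y] swap r/1=757/38243: DF=(1 − 757/38243·(0.978900+0.973500+0.947600))/(1+757/38243) = 9243/10000 ≈ 0.924300

1 1 9789/10000
2 2 1947/2000
3 3 2369/2500
4 4 9243/10000
DF(2y) is solved at step 2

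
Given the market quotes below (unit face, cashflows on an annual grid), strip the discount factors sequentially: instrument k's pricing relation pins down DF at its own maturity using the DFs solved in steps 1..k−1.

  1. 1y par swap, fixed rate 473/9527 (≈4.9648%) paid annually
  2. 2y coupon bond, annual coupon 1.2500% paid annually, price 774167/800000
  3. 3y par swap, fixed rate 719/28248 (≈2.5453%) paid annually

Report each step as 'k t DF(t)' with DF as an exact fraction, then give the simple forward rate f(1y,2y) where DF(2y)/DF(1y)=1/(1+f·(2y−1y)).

1 1 9527/10000
2 2 118/125
3 3 9281/10000
f(1y,2y) = ((9527/10000)/(118/125) − 1)/(1) = 87/9440 ≈ 0.9216%

step 1 [1y] swap r/1=473/9527: DF=(1 − 473/9527·(0))/(1+473/9527) = 9527/10000 ≈ 0.952700
step 2 [2y] bond c/1=1/80: DF=(774167/800000 − 1/80·(0.952700))/(1+1/80) = 118/125 ≈ 0.944000
step 3 [3y] swap r/1=719/28248: DF=(1 − 719/28248·(0.952700+0.944000))/(1+719/28248) = 9281/10000 ≈ 0.928100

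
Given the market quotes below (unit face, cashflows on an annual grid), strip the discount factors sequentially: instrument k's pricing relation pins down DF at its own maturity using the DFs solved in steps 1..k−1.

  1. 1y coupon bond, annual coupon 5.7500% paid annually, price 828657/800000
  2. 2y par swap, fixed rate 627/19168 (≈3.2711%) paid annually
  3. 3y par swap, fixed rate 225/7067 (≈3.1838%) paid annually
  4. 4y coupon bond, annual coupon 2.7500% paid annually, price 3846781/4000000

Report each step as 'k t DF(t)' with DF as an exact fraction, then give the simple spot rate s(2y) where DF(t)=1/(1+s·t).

step 1 [1y] bond c/1=23/400: DF=(828657/800000 − 23/400·(0))/(1+23/400) = 1959/2000 ≈ 0.979500
step 2 [2y] swap r/1=627/19168: DF=(1 − 627/19168·(0.979500))/(1+627/19168) = 9373/10000 ≈ 0.937300
step 3 [3y] swap r/1=225/7067: DF=(1 − 225/7067·(0.979500+0.937300))/(1+225/7067) = 91/100 ≈ 0.910000
step 4 [4y] bond c/1=11/400: DF=(3846781/4000000 − 11/400·(0.979500+0.937300+0.910000))/(1+11/400) = 8603/10000 ≈ 0.860300

1 1 1959/2000
2 2 9373/10000
3 3 91/100
4 4 8603/10000
s(2y) = (1/(9373/10000) − 1)/(2) = 627/18746 ≈ 3.3447%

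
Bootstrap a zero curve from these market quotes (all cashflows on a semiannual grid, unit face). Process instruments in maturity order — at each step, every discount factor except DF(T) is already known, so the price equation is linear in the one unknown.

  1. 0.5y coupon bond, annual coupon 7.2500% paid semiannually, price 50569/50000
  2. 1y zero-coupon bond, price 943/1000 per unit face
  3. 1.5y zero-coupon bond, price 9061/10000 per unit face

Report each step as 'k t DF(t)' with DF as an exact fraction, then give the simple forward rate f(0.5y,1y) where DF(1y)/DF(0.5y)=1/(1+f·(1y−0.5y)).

1 1/2 122/125
2 1 943/1000
3 3/2 9061/10000
f(0.5y,1y) = ((122/125)/(943/1000) − 1)/(1/2) = 66/943 ≈ 6.9989%

step 1 [0.5y] bond c/2=29/800: DF=(50569/50000 − 29/800·(0))/(1+29/800) = 122/125 ≈ 0.976000
step 2 [1y] zero: DF = P = 943/1000 ≈ 0.943000
step 3 [1.5y] zero: DF = P = 9061/10000 ≈ 0.906100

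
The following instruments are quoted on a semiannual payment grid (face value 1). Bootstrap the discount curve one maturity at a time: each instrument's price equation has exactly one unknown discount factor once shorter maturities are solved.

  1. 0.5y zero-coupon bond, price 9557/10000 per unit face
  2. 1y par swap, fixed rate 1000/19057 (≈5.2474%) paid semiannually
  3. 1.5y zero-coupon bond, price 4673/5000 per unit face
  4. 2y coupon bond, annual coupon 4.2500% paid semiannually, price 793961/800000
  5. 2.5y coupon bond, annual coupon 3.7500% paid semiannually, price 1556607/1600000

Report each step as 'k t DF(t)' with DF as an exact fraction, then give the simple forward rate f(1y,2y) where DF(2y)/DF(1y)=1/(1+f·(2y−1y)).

step 1 [0.5y] zero: DF = P = 9557/10000 ≈ 0.955700
step 2 [1y] swap r/2=500/19057: DF=(1 − 500/19057·(0.955700))/(1+500/19057) = 19/20 ≈ 0.950000
step 3 [1.5y] zero: DF = P = 4673/5000 ≈ 0.934600
step 4 [2y] bond c/2=17/800: DF=(793961/800000 − 17/800·(0.955700+0.950000+0.934600))/(1+17/800) = 9127/10000 ≈ 0.912700
step 5 [2.5y] bond c/2=3/160: DF=(1556607/1600000 − 3/160·(0.955700+0.950000+0.934600+0.912700))/(1+3/160) = 8859/10000 ≈ 0.885900

1 1/2 9557/10000
2 1 19/20
3 3/2 4673/5000
4 2 9127/10000
5 5/2 8859/10000
f(1y,2y) = ((19/20)/(9127/10000) − 1)/(1) = 373/9127 ≈ 4.0868%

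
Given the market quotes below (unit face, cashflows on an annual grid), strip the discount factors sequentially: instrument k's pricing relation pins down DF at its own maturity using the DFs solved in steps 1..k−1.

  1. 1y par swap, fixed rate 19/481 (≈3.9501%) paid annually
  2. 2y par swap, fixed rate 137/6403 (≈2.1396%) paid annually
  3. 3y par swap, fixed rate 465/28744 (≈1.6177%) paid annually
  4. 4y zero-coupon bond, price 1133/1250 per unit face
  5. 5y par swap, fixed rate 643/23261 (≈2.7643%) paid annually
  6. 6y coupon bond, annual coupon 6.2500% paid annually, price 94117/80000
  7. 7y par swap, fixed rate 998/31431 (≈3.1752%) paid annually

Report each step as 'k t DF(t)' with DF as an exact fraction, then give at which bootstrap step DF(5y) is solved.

step 1 [1y] swap r/1=19/481: DF=(1 − 19/481·(0))/(1+19/481) = 481/500 ≈ 0.962000
step 2 [2y] swap r/1=137/6403: DF=(1 − 137/6403·(0.962000))/(1+137/6403) = 9589/10000 ≈ 0.958900
step 3 [3y] swap r/1=465/28744: DF=(1 − 465/28744·(0.962000+0.958900))/(1+465/28744) = 1907/2000 ≈ 0.953500
step 4 [4y] zero: DF = P = 1133/1250 ≈ 0.906400
step 5 [5y] swap r/1=643/23261: DF=(1 − 643/23261·(0.962000+0.958900+0.953500+0.906400))/(1+643/23261) = 4357/5000 ≈ 0.871400
step 6 [6y] bond c/1=1/16: DF=(94117/80000 − 1/16·(0.962000+0.958900+0.953500+0.906400+0.871400))/(1+1/16) = 521/625 ≈ 0.833600
step 7 [7y] swap r/1=998/31431: DF=(1 − 998/31431·(0.962000+0.958900+0.953500+0.906400+0.871400+0.833600))/(1+998/31431) = 2001/2500 ≈ 0.800400

1 1 481/500
2 2 9589/10000
3 3 1907/2000
4 4 1133/1250
5 5 4357/5000
6 6 521/625
7 7 2001/2500
DF(5y) is solved at step 5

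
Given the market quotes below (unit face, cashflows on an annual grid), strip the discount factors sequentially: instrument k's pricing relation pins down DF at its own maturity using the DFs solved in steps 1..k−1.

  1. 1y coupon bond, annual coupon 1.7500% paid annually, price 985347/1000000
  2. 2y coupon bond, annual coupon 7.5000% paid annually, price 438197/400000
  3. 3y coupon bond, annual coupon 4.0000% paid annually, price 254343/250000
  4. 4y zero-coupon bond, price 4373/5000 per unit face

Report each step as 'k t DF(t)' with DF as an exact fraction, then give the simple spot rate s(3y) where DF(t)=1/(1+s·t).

1 1 2421/2500
2 2 1903/2000
3 3 2261/2500
4 4 4373/5000
s(3y) = (1/(2261/2500) − 1)/(3) = 239/6783 ≈ 3.5235%

step 1 [1y] bond c/1=7/400: DF=(985347/1000000 − 7/400·(0))/(1+7/400) = 2421/2500 ≈ 0.968400
step 2 [2y] bond c/1=3/40: DF=(438197/400000 − 3/40·(0.968400))/(1+3/40) = 1903/2000 ≈ 0.951500
step 3 [3y] bond c/1=1/25: DF=(254343/250000 − 1/25·(0.968400+0.951500))/(1+1/25) = 2261/2500 ≈ 0.904400
step 4 [4y] zero: DF = P = 4373/5000 ≈ 0.874600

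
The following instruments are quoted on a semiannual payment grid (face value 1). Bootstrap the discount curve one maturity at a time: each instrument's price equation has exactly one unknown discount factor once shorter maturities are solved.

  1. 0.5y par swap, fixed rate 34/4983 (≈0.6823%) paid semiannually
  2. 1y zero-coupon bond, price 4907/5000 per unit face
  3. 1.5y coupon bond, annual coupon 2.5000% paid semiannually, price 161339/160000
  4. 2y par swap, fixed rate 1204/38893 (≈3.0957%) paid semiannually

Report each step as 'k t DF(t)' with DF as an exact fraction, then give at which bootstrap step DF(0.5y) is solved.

step 1 [0.5y] swap r/2=17/4983: DF=(1 − 17/4983·(0))/(1+17/4983) = 4983/5000 ≈ 0.996600
step 2 [1y] zero: DF = P = 4907/5000 ≈ 0.981400
step 3 [1.5y] bond c/2=1/80: DF=(161339/160000 − 1/80·(0.996600+0.981400))/(1+1/80) = 1943/2000 ≈ 0.971500
step 4 [2y] swap r/2=602/38893: DF=(1 − 602/38893·(0.996600+0.981400+0.971500))/(1+602/38893) = 4699/5000 ≈ 0.939800

1 1/2 4983/5000
2 1 4907/5000
3 3/2 1943/2000
4 2 4699/5000
DF(0.5y) is solved at step 1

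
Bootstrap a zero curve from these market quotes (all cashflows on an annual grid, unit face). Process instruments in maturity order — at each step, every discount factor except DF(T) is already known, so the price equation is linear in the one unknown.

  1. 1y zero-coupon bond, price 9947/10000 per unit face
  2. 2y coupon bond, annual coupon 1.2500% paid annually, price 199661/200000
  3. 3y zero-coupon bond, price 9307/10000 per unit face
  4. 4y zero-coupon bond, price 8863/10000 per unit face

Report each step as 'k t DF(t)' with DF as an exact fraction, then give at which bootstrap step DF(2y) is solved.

1 1 9947/10000
2 2 9737/10000
3 3 9307/10000
4 4 8863/10000
DF(2y) is solved at step 2

step 1 [1y] zero: DF = P = 9947/10000 ≈ 0.994700
step 2 [2y] bond c/1=1/80: DF=(199661/200000 − 1/80·(0.994700))/(1+1/80) = 9737/10000 ≈ 0.973700
step 3 [3y] zero: DF = P = 9307/10000 ≈ 0.930700
step 4 [4y] zero: DF = P = 8863/10000 ≈ 0.886300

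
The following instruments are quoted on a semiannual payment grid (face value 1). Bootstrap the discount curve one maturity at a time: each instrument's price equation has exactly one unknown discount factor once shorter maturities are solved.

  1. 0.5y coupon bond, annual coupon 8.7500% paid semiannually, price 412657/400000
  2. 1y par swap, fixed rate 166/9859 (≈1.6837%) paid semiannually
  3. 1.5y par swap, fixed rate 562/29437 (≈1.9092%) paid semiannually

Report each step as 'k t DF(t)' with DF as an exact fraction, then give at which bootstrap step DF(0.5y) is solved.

1 1/2 2471/2500
2 1 4917/5000
3 3/2 9719/10000
DF(0.5y) is solved at step 1

step 1 [0.5y] bond c/2=7/160: DF=(412657/400000 − 7/160·(0))/(1+7/160) = 2471/2500 ≈ 0.988400
step 2 [1y] swap r/2=83/9859: DF=(1 − 83/9859·(0.988400))/(1+83/9859) = 4917/5000 ≈ 0.983400
step 3 [1.5y] swap r/2=281/29437: DF=(1 − 281/29437·(0.988400+0.983400))/(1+281/29437) = 9719/10000 ≈ 0.971900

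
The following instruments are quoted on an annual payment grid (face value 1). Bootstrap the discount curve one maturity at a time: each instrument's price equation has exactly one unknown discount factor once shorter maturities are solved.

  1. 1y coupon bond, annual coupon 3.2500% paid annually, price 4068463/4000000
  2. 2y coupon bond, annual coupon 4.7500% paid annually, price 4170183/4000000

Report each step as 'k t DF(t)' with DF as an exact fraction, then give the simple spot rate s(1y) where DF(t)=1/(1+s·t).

step 1 [1y] bond c/1=13/400: DF=(4068463/4000000 − 13/400·(0))/(1+13/400) = 9851/10000 ≈ 0.985100
step 2 [2y] bond c/1=19/400: DF=(4170183/4000000 − 19/400·(0.985100))/(1+19/400) = 4753/5000 ≈ 0.950600

1 1 9851/10000
2 2 4753/5000
s(1y) = (1/(9851/10000) − 1)/(1) = 149/9851 ≈ 1.5125%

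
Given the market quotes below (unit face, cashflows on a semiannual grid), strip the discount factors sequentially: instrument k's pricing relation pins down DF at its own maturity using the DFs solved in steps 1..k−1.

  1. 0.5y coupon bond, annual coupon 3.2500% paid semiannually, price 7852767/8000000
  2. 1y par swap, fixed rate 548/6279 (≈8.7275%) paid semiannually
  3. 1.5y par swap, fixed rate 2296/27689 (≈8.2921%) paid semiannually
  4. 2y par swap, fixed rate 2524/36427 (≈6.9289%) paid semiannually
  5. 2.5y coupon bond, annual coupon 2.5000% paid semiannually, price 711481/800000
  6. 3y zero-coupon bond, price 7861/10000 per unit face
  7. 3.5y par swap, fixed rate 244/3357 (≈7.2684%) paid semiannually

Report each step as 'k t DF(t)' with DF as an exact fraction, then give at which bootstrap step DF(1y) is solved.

step 1 [0.5y] bond c/2=13/800: DF=(7852767/8000000 − 13/800·(0))/(1+13/800) = 9659/10000 ≈ 0.965900
step 2 [1y] swap r/2=274/6279: DF=(1 − 274/6279·(0.965900))/(1+274/6279) = 4589/5000 ≈ 0.917800
step 3 [1.5y] swap r/2=1148/27689: DF=(1 − 1148/27689·(0.965900+0.917800))/(1+1148/27689) = 2213/2500 ≈ 0.885200
step 4 [2y] swap r/2=1262/36427: DF=(1 − 1262/36427·(0.965900+0.917800+0.885200))/(1+1262/36427) = 4369/5000 ≈ 0.873800
step 5 [2.5y] bond c/2=1/80: DF=(711481/800000 − 1/80·(0.965900+0.917800+0.885200+0.873800))/(1+1/80) = 4167/5000 ≈ 0.833400
step 6 [3y] zero: DF = P = 7861/10000 ≈ 0.786100
step 7 [3.5y] swap r/2=122/3357: DF=(1 − 122/3357·(0.965900+0.917800+0.885200+0.873800+0.833400+0.786100))/(1+122/3357) = 1951/2500 ≈ 0.780400

1 1/2 9659/10000
2 1 4589/5000
3 3/2 2213/2500
4 2 4369/5000
5 5/2 4167/5000
6 3 7861/10000
7 7/2 1951/2500
DF(1y) is solved at step 2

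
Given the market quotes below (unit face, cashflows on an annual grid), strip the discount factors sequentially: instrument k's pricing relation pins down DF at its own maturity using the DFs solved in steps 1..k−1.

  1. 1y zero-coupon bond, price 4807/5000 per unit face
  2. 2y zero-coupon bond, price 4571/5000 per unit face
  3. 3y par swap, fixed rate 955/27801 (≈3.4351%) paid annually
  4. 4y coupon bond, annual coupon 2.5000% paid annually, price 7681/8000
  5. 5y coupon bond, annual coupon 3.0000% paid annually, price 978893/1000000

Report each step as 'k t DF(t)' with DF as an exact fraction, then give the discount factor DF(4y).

step 1 [1y] zero: DF = P = 4807/5000 ≈ 0.961400
step 2 [2y] zero: DF = P = 4571/5000 ≈ 0.914200
step 3 [3y] swap r/1=955/27801: DF=(1 − 955/27801·(0.961400+0.914200))/(1+955/27801) = 1809/2000 ≈ 0.904500
step 4 [4y] bond c/1=1/40: DF=(7681/8000 − 1/40·(0.961400+0.914200+0.904500))/(1+1/40) = 8689/10000 ≈ 0.868900
step 5 [5y] bond c/1=3/100: DF=(978893/1000000 − 3/100·(0.961400+0.914200+0.904500+0.868900))/(1+3/100) = 8441/10000 ≈ 0.844100

1 1 4807/5000
2 2 4571/5000
3 3 1809/2000
4 4 8689/10000
5 5 8441/10000
DF(4y) = 8689/10000 ≈ 0.868900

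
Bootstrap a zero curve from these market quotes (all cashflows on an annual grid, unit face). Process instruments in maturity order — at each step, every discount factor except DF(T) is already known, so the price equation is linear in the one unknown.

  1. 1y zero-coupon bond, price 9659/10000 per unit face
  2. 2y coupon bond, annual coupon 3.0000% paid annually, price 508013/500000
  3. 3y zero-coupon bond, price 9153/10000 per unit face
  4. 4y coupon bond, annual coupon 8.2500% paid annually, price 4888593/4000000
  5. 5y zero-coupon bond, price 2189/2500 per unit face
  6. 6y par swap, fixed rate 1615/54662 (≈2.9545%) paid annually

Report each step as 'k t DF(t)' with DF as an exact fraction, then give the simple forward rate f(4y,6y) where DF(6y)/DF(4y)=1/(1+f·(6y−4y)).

step 1 [1y] zero: DF = P = 9659/10000 ≈ 0.965900
step 2 [2y] bond c/1=3/100: DF=(508013/500000 − 3/100·(0.965900))/(1+3/100) = 9583/10000 ≈ 0.958300
step 3 [3y] zero: DF = P = 9153/10000 ≈ 0.915300
step 4 [4y] bond c/1=33/400: DF=(4888593/4000000 − 33/400·(0.965900+0.958300+0.915300))/(1+33/400) = 4563/5000 ≈ 0.912600
step 5 [5y] zero: DF = P = 2189/2500 ≈ 0.875600
step 6 [6y] swap r/1=1615/54662: DF=(1 − 1615/54662·(0.965900+0.958300+0.915300+0.912600+0.875600))/(1+1615/54662) = 1677/2000 ≈ 0.838500

1 1 9659/10000
2 2 9583/10000
3 3 9153/10000
4 4 4563/5000
5 5 2189/2500
6 6 1677/2000
f(4y,6y) = ((4563/5000)/(1677/2000) − 1)/(2) = 19/430 ≈ 4.4186%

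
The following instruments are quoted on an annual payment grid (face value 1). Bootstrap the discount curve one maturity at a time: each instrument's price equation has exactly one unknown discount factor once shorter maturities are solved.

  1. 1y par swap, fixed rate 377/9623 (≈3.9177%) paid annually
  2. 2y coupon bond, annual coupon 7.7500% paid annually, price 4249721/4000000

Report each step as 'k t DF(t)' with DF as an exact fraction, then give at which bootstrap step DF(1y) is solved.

step 1 [1y] swap r/1=377/9623: DF=(1 − 377/9623·(0))/(1+377/9623) = 9623/10000 ≈ 0.962300
step 2 [2y] bond c/1=31/400: DF=(4249721/4000000 − 31/400·(0.962300))/(1+31/400) = 573/625 ≈ 0.916800

1 1 9623/10000
2 2 573/625
DF(1y) is solved at step 1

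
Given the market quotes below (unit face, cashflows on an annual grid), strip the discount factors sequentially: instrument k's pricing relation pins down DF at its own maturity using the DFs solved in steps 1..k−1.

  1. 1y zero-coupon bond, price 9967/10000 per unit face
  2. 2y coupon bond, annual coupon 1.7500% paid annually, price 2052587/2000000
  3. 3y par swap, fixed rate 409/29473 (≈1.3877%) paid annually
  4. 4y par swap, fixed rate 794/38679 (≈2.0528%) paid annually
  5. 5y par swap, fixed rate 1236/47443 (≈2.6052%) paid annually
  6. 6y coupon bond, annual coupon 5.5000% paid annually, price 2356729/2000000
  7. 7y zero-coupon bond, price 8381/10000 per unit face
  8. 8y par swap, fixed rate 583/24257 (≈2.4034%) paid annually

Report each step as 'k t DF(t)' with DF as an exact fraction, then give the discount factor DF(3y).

step 1 [1y] zero: DF = P = 9967/10000 ≈ 0.996700
step 2 [2y] bond c/1=7/400: DF=(2052587/2000000 − 7/400·(0.996700))/(1+7/400) = 1983/2000 ≈ 0.991500
step 3 [3y] swap r/1=409/29473: DF=(1 − 409/29473·(0.996700+0.991500))/(1+409/29473) = 9591/10000 ≈ 0.959100
step 4 [4y] swap r/1=794/38679: DF=(1 − 794/38679·(0.996700+0.991500+0.959100))/(1+794/38679) = 4603/5000 ≈ 0.920600
step 5 [5y] swap r/1=1236/47443: DF=(1 − 1236/47443·(0.996700+0.991500+0.959100+0.920600))/(1+1236/47443) = 2191/2500 ≈ 0.876400
step 6 [6y] bond c/1=11/200: DF=(2356729/2000000 − 11/200·(0.996700+0.991500+0.959100+0.920600+0.876400))/(1+11/200) = 1087/1250 ≈ 0.869600
step 7 [7y] zero: DF = P = 8381/10000 ≈ 0.838100
step 8 [8y] swap r/1=583/24257: DF=(1 − 583/24257·(0.996700+0.991500+0.959100+0.920600+0.876400+0.869600+0.838100))/(1+583/24257) = 8251/10000 ≈ 0.825100

1 1 9967/10000
2 2 1983/2000
3 3 9591/10000
4 4 4603/5000
5 5 2191/2500
6 6 1087/1250
7 7 8381/10000
8 8 8251/10000
DF(3y) = 9591/10000 ≈ 0.959100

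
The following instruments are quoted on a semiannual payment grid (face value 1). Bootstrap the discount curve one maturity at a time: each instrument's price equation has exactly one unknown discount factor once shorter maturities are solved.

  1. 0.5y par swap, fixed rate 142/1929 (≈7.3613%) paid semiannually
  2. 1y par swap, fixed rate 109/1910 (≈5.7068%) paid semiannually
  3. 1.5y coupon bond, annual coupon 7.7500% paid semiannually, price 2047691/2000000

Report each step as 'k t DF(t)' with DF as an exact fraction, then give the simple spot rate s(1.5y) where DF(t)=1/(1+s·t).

step 1 [0.5y] swap r/2=71/1929: DF=(1 − 71/1929·(0))/(1+71/1929) = 1929/2000 ≈ 0.964500
step 2 [1y] swap r/2=109/3820: DF=(1 − 109/3820·(0.964500))/(1+109/3820) = 1891/2000 ≈ 0.945500
step 3 [1.5y] bond c/2=31/800: DF=(2047691/2000000 − 31/800·(0.964500+0.945500))/(1+31/800) = 1143/1250 ≈ 0.914400

1 1/2 1929/2000
2 1 1891/2000
3 3/2 1143/1250
s(1.5y) = (1/(1143/1250) − 1)/(3/2) = 214/3429 ≈ 6.2409%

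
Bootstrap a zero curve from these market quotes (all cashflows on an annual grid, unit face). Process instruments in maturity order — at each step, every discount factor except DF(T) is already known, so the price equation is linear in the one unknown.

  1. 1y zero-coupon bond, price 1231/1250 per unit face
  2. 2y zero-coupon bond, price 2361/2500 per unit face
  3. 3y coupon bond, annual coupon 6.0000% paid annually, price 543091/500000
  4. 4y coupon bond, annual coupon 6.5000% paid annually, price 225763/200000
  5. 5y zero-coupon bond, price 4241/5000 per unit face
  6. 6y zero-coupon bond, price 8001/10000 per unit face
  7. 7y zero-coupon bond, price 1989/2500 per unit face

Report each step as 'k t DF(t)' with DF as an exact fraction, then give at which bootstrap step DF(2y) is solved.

1 1 1231/1250
2 2 2361/2500
3 3 1831/2000
4 4 8863/10000
5 5 4241/5000
6 6 8001/10000
7 7 1989/2500
DF(2y) is solved at step 2

step 1 [1y] zero: DF = P = 1231/1250 ≈ 0.984800
step 2 [2y] zero: DF = P = 2361/2500 ≈ 0.944400
step 3 [3y] bond c/1=3/50: DF=(543091/500000 − 3/50·(0.984800+0.944400))/(1+3/50) = 1831/2000 ≈ 0.915500
step 4 [4y] bond c/1=13/200: DF=(225763/200000 − 13/200·(0.984800+0.944400+0.915500))/(1+13/200) = 8863/10000 ≈ 0.886300
step 5 [5y] zero: DF = P = 4241/5000 ≈ 0.848200
step 6 [6y] zero: DF = P = 8001/10000 ≈ 0.800100
step 7 [7y] zero: DF = P = 1989/2500 ≈ 0.795600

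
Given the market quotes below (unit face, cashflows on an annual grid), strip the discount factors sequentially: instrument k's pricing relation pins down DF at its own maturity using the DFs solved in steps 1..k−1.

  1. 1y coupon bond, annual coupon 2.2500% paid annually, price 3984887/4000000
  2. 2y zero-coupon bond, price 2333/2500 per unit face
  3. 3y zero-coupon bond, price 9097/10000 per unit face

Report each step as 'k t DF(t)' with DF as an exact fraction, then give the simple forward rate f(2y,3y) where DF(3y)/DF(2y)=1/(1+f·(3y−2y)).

step 1 [1y] bond c/1=9/400: DF=(3984887/4000000 − 9/400·(0))/(1+9/400) = 9743/10000 ≈ 0.974300
step 2 [2y] zero: DF = P = 2333/2500 ≈ 0.933200
step 3 [3y] zero: DF = P = 9097/10000 ≈ 0.909700

1 1 9743/10000
2 2 2333/2500
3 3 9097/10000
f(2y,3y) = ((2333/2500)/(9097/10000) − 1)/(1) = 235/9097 ≈ 2.5833%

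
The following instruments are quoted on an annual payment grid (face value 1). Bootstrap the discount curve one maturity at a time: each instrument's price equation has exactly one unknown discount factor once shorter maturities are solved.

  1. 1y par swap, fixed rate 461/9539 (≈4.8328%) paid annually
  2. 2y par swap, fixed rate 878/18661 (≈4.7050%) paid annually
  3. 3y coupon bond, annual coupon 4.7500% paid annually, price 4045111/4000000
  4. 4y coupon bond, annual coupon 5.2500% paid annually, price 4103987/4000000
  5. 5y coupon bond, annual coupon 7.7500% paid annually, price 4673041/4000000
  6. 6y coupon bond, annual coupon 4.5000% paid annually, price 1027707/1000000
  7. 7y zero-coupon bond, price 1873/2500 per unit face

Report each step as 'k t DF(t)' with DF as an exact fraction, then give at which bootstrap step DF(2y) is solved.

1 1 9539/10000
2 2 4561/5000
3 3 1101/1250
4 4 4189/5000
5 5 1033/1250
6 6 1587/2000
7 7 1873/2500
DF(2y) is solved at step 2

step 1 [1y] swap r/1=461/9539: DF=(1 − 461/9539·(0))/(1+461/9539) = 9539/10000 ≈ 0.953900
step 2 [2y] swap r/1=878/18661: DF=(1 − 878/18661·(0.953900))/(1+878/18661) = 4561/5000 ≈ 0.912200
step 3 [3y] bond c/1=19/400: DF=(4045111/4000000 − 19/400·(0.953900+0.912200))/(1+19/400) = 1101/1250 ≈ 0.880800
step 4 [4y] bond c/1=21/400: DF=(4103987/4000000 − 21/400·(0.953900+0.912200+0.880800))/(1+21/400) = 4189/5000 ≈ 0.837800
step 5 [5y] bond c/1=31/400: DF=(4673041/4000000 − 31/400·(0.953900+0.912200+0.880800+0.837800))/(1+31/400) = 1033/1250 ≈ 0.826400
step 6 [6y] bond c/1=9/200: DF=(1027707/1000000 − 9/200·(0.953900+0.912200+0.880800+0.837800+0.826400))/(1+9/200) = 1587/2000 ≈ 0.793500
step 7 [7y] zero: DF = P = 1873/2500 ≈ 0.749200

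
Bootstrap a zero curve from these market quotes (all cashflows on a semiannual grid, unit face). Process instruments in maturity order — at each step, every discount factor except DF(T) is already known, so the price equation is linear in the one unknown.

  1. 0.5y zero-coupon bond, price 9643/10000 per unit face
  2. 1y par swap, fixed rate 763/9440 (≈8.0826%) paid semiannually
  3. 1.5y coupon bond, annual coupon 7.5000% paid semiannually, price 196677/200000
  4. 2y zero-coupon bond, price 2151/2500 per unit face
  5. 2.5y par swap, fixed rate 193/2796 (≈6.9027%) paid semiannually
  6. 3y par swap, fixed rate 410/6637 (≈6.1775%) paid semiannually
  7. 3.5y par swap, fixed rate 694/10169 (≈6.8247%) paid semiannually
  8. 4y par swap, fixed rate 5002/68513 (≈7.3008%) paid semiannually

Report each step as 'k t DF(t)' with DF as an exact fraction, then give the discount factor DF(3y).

step 1 [0.5y] zero: DF = P = 9643/10000 ≈ 0.964300
step 2 [1y] swap r/2=763/18880: DF=(1 − 763/18880·(0.964300))/(1+763/18880) = 9237/10000 ≈ 0.923700
step 3 [1.5y] bond c/2=3/80: DF=(196677/200000 − 3/80·(0.964300+0.923700))/(1+3/80) = 2199/2500 ≈ 0.879600
step 4 [2y] zero: DF = P = 2151/2500 ≈ 0.860400
step 5 [2.5y] swap r/2=193/5592: DF=(1 − 193/5592·(0.964300+0.923700+0.879600+0.860400))/(1+193/5592) = 1057/1250 ≈ 0.845600
step 6 [3y] swap r/2=205/6637: DF=(1 − 205/6637·(0.964300+0.923700+0.879600+0.860400+0.845600))/(1+205/6637) = 209/250 ≈ 0.836000
step 7 [3.5y] swap r/2=347/10169: DF=(1 − 347/10169·(0.964300+0.923700+0.879600+0.860400+0.845600+0.836000))/(1+347/10169) = 3959/5000 ≈ 0.791800
step 8 [4y] swap r/2=2501/68513: DF=(1 − 2501/68513·(0.964300+0.923700+0.879600+0.860400+0.845600+0.836000+0.791800))/(1+2501/68513) = 7499/10000 ≈ 0.749900

1 1/2 9643/10000
2 1 9237/10000
3 3/2 2199/2500
4 2 2151/2500
5 5/2 1057/1250
6 3 209/250
7 7/2 3959/5000
8 4 7499/10000
DF(3y) = 209/250 ≈ 0.836000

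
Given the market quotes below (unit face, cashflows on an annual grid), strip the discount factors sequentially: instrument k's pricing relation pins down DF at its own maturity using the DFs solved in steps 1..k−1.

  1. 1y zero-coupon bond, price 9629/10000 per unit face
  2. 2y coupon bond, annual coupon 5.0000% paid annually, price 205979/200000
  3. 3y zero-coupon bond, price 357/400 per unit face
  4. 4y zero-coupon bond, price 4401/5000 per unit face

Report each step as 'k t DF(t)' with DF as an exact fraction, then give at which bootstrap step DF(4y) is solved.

step 1 [1y] zero: DF = P = 9629/10000 ≈ 0.962900
step 2 [2y] bond c/1=1/20: DF=(205979/200000 − 1/20·(0.962900))/(1+1/20) = 187/200 ≈ 0.935000
step 3 [3y] zero: DF = P = 357/400 ≈ 0.892500
step 4 [4y] zero: DF = P = 4401/5000 ≈ 0.880200

1 1 9629/10000
2 2 187/200
3 3 357/400
4 4 4401/5000
DF(4y) is solved at step 4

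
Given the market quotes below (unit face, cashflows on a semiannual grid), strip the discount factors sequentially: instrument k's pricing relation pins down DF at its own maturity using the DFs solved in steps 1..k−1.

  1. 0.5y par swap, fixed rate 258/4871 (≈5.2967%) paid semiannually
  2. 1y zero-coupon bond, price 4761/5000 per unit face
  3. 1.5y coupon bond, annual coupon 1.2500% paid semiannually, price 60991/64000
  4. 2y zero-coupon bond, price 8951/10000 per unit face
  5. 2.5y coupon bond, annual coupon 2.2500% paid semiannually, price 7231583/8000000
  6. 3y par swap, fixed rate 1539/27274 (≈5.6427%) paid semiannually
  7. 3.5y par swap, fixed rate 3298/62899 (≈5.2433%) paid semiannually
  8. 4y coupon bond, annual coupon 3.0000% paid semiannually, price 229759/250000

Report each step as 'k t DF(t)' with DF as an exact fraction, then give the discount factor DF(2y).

1 1/2 4871/5000
2 1 4761/5000
3 3/2 9351/10000
4 2 8951/10000
5 5/2 8521/10000
6 3 8461/10000
7 7/2 8351/10000
8 4 13/16
DF(2y) = 8951/10000 ≈ 0.895100

step 1 [0.5y] swap r/2=129/4871: DF=(1 − 129/4871·(0))/(1+129/4871) = 4871/5000 ≈ 0.974200
step 2 [1y] zero: DF = P = 4761/5000 ≈ 0.952200
step 3 [1.5y] bond c/2=1/160: DF=(60991/64000 − 1/160·(0.974200+0.952200))/(1+1/160) = 9351/10000 ≈ 0.935100
step 4 [2y] zero: DF = P = 8951/10000 ≈ 0.895100
step 5 [2.5y] bond c/2=9/800: DF=(7231583/8000000 − 9/800·(0.974200+0.952200+0.935100+0.895100))/(1+9/800) = 8521/10000 ≈ 0.852100
step 6 [3y] swap r/2=1539/54548: DF=(1 − 1539/54548·(0.974200+0.952200+0.935100+0.895100+0.852100))/(1+1539/54548) = 8461/10000 ≈ 0.846100
step 7 [3.5y] swap r/2=1649/62899: DF=(1 − 1649/62899·(0.974200+0.952200+0.935100+0.895100+0.852100+0.846100))/(1+1649/62899) = 8351/10000 ≈ 0.835100
step 8 [4y] bond c/2=3/200: DF=(229759/250000 − 3/200·(0.974200+0.952200+0.935100+0.895100+0.852100+0.846100+0.835100))/(1+3/200) = 13/16 ≈ 0.812500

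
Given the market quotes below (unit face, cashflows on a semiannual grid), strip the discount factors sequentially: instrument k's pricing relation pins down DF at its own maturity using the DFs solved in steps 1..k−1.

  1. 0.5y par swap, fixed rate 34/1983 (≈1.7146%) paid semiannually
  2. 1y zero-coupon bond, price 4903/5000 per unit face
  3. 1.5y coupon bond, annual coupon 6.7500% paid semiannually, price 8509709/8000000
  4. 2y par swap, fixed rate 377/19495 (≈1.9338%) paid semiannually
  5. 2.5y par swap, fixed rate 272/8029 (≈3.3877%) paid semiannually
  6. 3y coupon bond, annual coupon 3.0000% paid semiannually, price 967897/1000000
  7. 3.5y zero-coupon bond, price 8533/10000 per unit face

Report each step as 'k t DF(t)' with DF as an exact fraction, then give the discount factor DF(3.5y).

1 1/2 1983/2000
2 1 4903/5000
3 3/2 4823/5000
4 2 9623/10000
5 5/2 574/625
6 3 1103/1250
7 7/2 8533/10000
DF(3.5y) = 8533/10000 ≈ 0.853300

step 1 [0.5y] swap r/2=17/1983: DF=(1 − 17/1983·(0))/(1+17/1983) = 1983/2000 ≈ 0.991500
step 2 [1y] zero: DF = P = 4903/5000 ≈ 0.980600
step 3 [1.5y] bond c/2=27/800: DF=(8509709/8000000 − 27/800·(0.991500+0.980600))/(1+27/800) = 4823/5000 ≈ 0.964600
step 4 [2y] swap r/2=377/38990: DF=(1 − 377/38990·(0.991500+0.980600+0.964600))/(1+377/38990) = 9623/10000 ≈ 0.962300
step 5 [2.5y] swap r/2=136/8029: DF=(1 − 136/8029·(0.991500+0.980600+0.964600+0.962300))/(1+136/8029) = 574/625 ≈ 0.918400
step 6 [3y] bond c/2=3/200: DF=(967897/1000000 − 3/200·(0.991500+0.980600+0.964600+0.962300+0.918400))/(1+3/200) = 1103/1250 ≈ 0.882400
step 7 [3.5y] zero: DF = P = 8533/10000 ≈ 0.853300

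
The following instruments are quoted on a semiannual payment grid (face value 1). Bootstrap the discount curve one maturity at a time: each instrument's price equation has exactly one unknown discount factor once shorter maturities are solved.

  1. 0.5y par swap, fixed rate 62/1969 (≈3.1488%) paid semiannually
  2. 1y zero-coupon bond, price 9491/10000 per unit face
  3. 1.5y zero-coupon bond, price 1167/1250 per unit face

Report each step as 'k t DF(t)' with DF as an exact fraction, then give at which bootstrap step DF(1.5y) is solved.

step 1 [0.5y] swap r/2=31/1969: DF=(1 − 31/1969·(0))/(1+31/1969) = 1969/2000 ≈ 0.984500
step 2 [1y] zero: DF = P = 9491/10000 ≈ 0.949100
step 3 [1.5y] zero: DF = P = 1167/1250 ≈ 0.933600

1 1/2 1969/2000
2 1 9491/10000
3 3/2 1167/1250
DF(1.5y) is solved at step 3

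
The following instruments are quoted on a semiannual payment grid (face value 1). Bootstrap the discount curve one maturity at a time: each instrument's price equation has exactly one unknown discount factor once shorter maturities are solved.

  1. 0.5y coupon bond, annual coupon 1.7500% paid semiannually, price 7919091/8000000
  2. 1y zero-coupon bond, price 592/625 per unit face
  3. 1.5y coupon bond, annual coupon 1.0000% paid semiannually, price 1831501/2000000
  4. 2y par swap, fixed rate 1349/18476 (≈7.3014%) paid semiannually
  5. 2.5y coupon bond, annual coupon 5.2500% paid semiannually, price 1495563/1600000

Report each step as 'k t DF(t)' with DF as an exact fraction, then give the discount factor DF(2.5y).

1 1/2 9813/10000
2 1 592/625
3 3/2 1127/1250
4 2 8651/10000
5 5/2 8163/10000
DF(2.5y) = 8163/10000 ≈ 0.816300

step 1 [0.5y] bond c/2=7/800: DF=(7919091/8000000 − 7/800·(0))/(1+7/800) = 9813/10000 ≈ 0.981300
step 2 [1y] zero: DF = P = 592/625 ≈ 0.947200
step 3 [1.5y] bond c/2=1/200: DF=(1831501/2000000 − 1/200·(0.981300+0.947200))/(1+1/200) = 1127/1250 ≈ 0.901600
step 4 [2y] swap r/2=1349/36952: DF=(1 − 1349/36952·(0.981300+0.947200+0.901600))/(1+1349/36952) = 8651/10000 ≈ 0.865100
step 5 [2.5y] bond c/2=21/800: DF=(1495563/1600000 − 21/800·(0.981300+0.947200+0.901600+0.865100))/(1+21/800) = 8163/10000 ≈ 0.816300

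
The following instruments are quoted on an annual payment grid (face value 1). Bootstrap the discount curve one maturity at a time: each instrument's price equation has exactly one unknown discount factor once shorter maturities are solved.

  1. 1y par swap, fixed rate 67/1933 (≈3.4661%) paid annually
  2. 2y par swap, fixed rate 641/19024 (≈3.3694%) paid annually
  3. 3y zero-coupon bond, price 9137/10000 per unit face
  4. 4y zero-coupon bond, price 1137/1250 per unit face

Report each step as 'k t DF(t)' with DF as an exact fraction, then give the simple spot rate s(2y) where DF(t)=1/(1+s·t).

1 1 1933/2000
2 2 9359/10000
3 3 9137/10000
4 4 1137/1250
s(2y) = (1/(9359/10000) − 1)/(2) = 641/18718 ≈ 3.4245%

step 1 [1y] swap r/1=67/1933: DF=(1 − 67/1933·(0))/(1+67/1933) = 1933/2000 ≈ 0.966500
step 2 [2y] swap r/1=641/19024: DF=(1 − 641/19024·(0.966500))/(1+641/19024) = 9359/10000 ≈ 0.935900
step 3 [3y] zero: DF = P = 9137/10000 ≈ 0.913700
step 4 [4y] zero: DF = P = 1137/1250 ≈ 0.909600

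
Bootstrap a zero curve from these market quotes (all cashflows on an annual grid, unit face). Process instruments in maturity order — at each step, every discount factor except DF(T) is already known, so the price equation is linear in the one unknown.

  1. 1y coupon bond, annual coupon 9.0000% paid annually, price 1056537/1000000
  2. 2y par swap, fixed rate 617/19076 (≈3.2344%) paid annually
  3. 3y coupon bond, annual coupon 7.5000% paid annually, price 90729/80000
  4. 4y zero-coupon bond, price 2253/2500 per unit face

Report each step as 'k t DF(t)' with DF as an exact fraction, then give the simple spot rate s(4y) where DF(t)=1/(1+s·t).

step 1 [1y] bond c/1=9/100: DF=(1056537/1000000 − 9/100·(0))/(1+9/100) = 9693/10000 ≈ 0.969300
step 2 [2y] swap r/1=617/19076: DF=(1 − 617/19076·(0.969300))/(1+617/19076) = 9383/10000 ≈ 0.938300
step 3 [3y] bond c/1=3/40: DF=(90729/80000 − 3/40·(0.969300+0.938300))/(1+3/40) = 9219/10000 ≈ 0.921900
step 4 [4y] zero: DF = P = 2253/2500 ≈ 0.901200

1 1 9693/10000
2 2 9383/10000
3 3 9219/10000
4 4 2253/2500
s(4y) = (1/(2253/2500) − 1)/(4) = 247/9012 ≈ 2.7408%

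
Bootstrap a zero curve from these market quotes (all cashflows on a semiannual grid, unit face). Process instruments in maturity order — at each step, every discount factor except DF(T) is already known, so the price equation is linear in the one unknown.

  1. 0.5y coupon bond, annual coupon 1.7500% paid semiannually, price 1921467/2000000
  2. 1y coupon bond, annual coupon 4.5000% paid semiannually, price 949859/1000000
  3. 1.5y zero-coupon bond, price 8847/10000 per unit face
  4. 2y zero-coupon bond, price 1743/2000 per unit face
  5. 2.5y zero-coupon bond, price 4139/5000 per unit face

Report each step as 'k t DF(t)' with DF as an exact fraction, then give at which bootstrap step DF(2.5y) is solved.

1 1/2 2381/2500
2 1 227/250
3 3/2 8847/10000
4 2 1743/2000
5 5/2 4139/5000
DF(2.5y) is solved at step 5

step 1 [0.5y] bond c/2=7/800: DF=(1921467/2000000 − 7/800·(0))/(1+7/800) = 2381/2500 ≈ 0.952400
step 2 [1y] bond c/2=9/400: DF=(949859/1000000 − 9/400·(0.952400))/(1+9/400) = 227/250 ≈ 0.908000
step 3 [1.5y] zero: DF = P = 8847/10000 ≈ 0.884700
step 4 [2y] zero: DF = P = 1743/2000 ≈ 0.871500
step 5 [2.5y] zero: DF = P = 4139/5000 ≈ 0.827800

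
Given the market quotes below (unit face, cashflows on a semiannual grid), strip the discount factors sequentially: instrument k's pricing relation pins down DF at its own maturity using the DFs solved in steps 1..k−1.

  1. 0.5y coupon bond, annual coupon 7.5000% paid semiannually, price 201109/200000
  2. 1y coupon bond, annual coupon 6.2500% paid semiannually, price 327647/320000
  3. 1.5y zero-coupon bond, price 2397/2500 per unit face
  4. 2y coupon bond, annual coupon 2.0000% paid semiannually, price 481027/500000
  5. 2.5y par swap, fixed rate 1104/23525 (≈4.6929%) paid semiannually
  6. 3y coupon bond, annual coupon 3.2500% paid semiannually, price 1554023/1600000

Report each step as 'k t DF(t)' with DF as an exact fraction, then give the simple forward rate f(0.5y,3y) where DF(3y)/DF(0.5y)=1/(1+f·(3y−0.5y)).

1 1/2 2423/2500
2 1 1927/2000
3 3/2 2397/2500
4 2 9239/10000
5 5/2 556/625
6 3 1761/2000
f(0.5y,3y) = ((2423/2500)/(1761/2000) − 1)/(5/2) = 1774/44025 ≈ 4.0295%

step 1 [0.5y] bond c/2=3/80: DF=(201109/200000 − 3/80·(0))/(1+3/80) = 2423/2500 ≈ 0.969200
step 2 [1y] bond c/2=1/32: DF=(327647/320000 − 1/32·(0.969200))/(1+1/32) = 1927/2000 ≈ 0.963500
step 3 [1.5y] zero: DF = P = 2397/2500 ≈ 0.958800
step 4 [2y] bond c/2=1/100: DF=(481027/500000 − 1/100·(0.969200+0.963500+0.958800))/(1+1/100) = 9239/10000 ≈ 0.923900
step 5 [2.5y] swap r/2=552/23525: DF=(1 − 552/23525·(0.969200+0.963500+0.958800+0.923900))/(1+552/23525) = 556/625 ≈ 0.889600
step 6 [3y] bond c/2=13/800: DF=(1554023/1600000 − 13/800·(0.969200+0.963500+0.958800+0.923900+0.889600))/(1+13/800) = 1761/2000 ≈ 0.880500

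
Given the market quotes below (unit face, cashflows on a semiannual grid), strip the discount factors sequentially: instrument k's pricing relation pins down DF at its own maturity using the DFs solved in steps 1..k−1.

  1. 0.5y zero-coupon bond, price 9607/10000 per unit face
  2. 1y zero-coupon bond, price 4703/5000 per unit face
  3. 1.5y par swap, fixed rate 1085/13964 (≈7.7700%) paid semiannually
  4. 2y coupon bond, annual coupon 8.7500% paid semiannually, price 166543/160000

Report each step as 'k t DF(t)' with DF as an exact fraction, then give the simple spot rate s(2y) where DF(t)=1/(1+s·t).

1 1/2 9607/10000
2 1 4703/5000
3 3/2 1783/2000
4 2 4401/5000
s(2y) = (1/(4401/5000) − 1)/(2) = 599/8802 ≈ 6.8053%

step 1 [0.5y] zero: DF = P = 9607/10000 ≈ 0.960700
step 2 [1y] zero: DF = P = 4703/5000 ≈ 0.940600
step 3 [1.5y] swap r/2=1085/27928: DF=(1 − 1085/27928·(0.960700+0.940600))/(1+1085/27928) = 1783/2000 ≈ 0.891500
step 4 [2y] bond c/2=7/160: DF=(166543/160000 − 7/160·(0.960700+0.940600+0.891500))/(1+7/160) = 4401/5000 ≈ 0.880200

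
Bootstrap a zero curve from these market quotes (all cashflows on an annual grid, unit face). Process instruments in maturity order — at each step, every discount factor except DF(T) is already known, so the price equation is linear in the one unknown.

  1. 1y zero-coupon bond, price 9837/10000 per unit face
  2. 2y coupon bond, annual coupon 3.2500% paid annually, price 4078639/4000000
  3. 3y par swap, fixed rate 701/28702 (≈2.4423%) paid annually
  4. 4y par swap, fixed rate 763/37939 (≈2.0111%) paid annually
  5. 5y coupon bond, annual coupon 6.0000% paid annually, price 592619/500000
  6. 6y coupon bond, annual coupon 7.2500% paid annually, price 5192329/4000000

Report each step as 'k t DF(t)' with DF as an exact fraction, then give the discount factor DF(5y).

step 1 [1y] zero: DF = P = 9837/10000 ≈ 0.983700
step 2 [2y] bond c/1=13/400: DF=(4078639/4000000 − 13/400·(0.983700))/(1+13/400) = 4783/5000 ≈ 0.956600
step 3 [3y] swap r/1=701/28702: DF=(1 − 701/28702·(0.983700+0.956600))/(1+701/28702) = 9299/10000 ≈ 0.929900
step 4 [4y] swap r/1=763/37939: DF=(1 − 763/37939·(0.983700+0.956600+0.929900))/(1+763/37939) = 9237/10000 ≈ 0.923700
step 5 [5y] bond c/1=3/50: DF=(592619/500000 − 3/50·(0.983700+0.956600+0.929900+0.923700))/(1+3/50) = 4517/5000 ≈ 0.903400
step 6 [6y] bond c/1=29/400: DF=(5192329/4000000 − 29/400·(0.983700+0.956600+0.929900+0.923700+0.903400))/(1+29/400) = 558/625 ≈ 0.892800

1 1 9837/10000
2 2 4783/5000
3 3 9299/10000
4 4 9237/10000
5 5 4517/5000
6 6 558/625
DF(5y) = 4517/5000 ≈ 0.903400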